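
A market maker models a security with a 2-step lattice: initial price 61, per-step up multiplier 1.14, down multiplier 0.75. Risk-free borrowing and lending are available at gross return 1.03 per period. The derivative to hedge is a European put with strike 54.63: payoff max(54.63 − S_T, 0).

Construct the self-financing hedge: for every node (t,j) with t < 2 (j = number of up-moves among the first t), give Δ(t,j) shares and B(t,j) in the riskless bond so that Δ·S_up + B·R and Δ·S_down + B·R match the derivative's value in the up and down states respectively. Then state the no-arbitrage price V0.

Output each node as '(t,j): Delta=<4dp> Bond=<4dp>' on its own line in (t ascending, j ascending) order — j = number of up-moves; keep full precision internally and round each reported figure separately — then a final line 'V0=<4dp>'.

Under the risk-neutral measure, an up-move has probability p* = (R−d)/(u−d) = 0.7179 and values discount at R = 1.03.
Payoff layer (t=2): V(2,0)=20.3175, V(2,1)=2.4750, V(2,2)=0.0000
  t=1,j=0: stock 45.7500 → up 52.1550 (V=2.4750), down 34.3125 (V=20.3175). Price 7.2888; hedge Δ=-1.0000, bond B=53.0388.
  t=1,j=1: stock 69.5400 → up 79.2756 (V=0.0000), down 52.1550 (V=2.4750). Price 0.6777; hedge Δ=-0.0913, bond B=7.0239.
  t=0,j=0: stock 61.0000 → up 69.5400 (V=0.6777), down 45.7500 (V=7.2888). Price 2.4684; hedge Δ=-0.2779, bond B=19.4199.
Check: Δ(0,0)·S0 + B(0,0) = 2.4684 = V0.

(0,0): Delta=-0.2779 Bond=19.4199
(1,0): Delta=-1.0000 Bond=53.0388
(1,1): Delta=-0.0913 Bond=7.0239
V0=2.4684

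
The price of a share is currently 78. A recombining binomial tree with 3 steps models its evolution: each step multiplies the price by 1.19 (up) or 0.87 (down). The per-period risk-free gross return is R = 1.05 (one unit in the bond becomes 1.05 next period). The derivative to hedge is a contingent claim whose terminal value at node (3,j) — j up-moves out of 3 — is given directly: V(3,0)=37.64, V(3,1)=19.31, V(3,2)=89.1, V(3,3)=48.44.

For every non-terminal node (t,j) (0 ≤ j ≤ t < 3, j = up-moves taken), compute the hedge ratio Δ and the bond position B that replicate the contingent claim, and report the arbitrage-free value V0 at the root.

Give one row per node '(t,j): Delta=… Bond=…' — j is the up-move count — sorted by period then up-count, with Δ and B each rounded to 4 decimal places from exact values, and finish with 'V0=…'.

(0,0): Delta=0.6532 Bond=-3.4315
(1,0): Delta=1.3700 Bond=-52.2427
(1,1): Delta=0.2457 Bond=34.2278
(2,0): Delta=-0.9702 Bond=83.3092
(2,1): Delta=2.7007 Bond=-162.3158
(2,2): Delta=-1.1503 Bond=190.1375
V0=47.5215

No-arbitrage ⇒ martingale measure with p* = (R−d)/(u−d) = 0.5625.
At expiry t=3: V(3,0)=37.6400, V(3,1)=19.3100, V(3,2)=89.1000, V(3,3)=48.4400
(2,0): S=59.0382. Δ = (V_up−V_dn)/(S_up−S_dn) = (19.3100−37.6400)/(70.2555−51.3632) = -0.9702. V = [p*·19.3100 + (1−p*)·37.6400]/1.05 = 26.0280. B = V − Δ·S = 83.3092.
(2,1): S=80.7534. Δ = (V_up−V_dn)/(S_up−S_dn) = (89.1000−19.3100)/(96.0965−70.2555) = 2.7007. V = [p*·89.1000 + (1−p*)·19.3100]/1.05 = 55.7780. B = V − Δ·S = -162.3158.
(2,2): S=110.4558. Δ = (V_up−V_dn)/(S_up−S_dn) = (48.4400−89.1000)/(131.4424−96.0965) = -1.1503. V = [p*·48.4400 + (1−p*)·89.1000]/1.05 = 63.0750. B = V − Δ·S = 190.1375.
(1,0): S=67.8600. Δ = (V_up−V_dn)/(S_up−S_dn) = (55.7780−26.0280)/(80.7534−59.0382) = 1.3700. V = [p*·55.7780 + (1−p*)·26.0280]/1.05 = 40.7260. B = V − Δ·S = -52.2427.
(1,1): S=92.8200. Δ = (V_up−V_dn)/(S_up−S_dn) = (63.0750−55.7780)/(110.4558−80.7534) = 0.2457. V = [p*·63.0750 + (1−p*)·55.7780]/1.05 = 57.0310. B = V − Δ·S = 34.2278.
(0,0): S=78.0000. Δ = (V_up−V_dn)/(S_up−S_dn) = (57.0310−40.7260)/(92.8200−67.8600) = 0.6532. V = [p*·57.0310 + (1−p*)·40.7260]/1.05 = 47.5215. B = V − Δ·S = -3.4315.
The time-0 hedge costs 47.5215, which is the no-arbitrage price.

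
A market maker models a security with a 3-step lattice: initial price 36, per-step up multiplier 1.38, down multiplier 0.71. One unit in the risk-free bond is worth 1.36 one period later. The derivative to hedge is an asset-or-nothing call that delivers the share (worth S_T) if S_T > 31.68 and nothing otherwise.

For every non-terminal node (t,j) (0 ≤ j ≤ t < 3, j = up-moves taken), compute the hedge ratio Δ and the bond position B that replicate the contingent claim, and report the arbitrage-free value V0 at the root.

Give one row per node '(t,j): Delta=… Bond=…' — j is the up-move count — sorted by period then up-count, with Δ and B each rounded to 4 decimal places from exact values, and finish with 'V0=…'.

(0,0): Delta=1.0323 Bond=-1.1877
(1,0): Delta=2.0276 Bond=-27.0560
(1,1): Delta=1.0165 Bond=-0.8325
(2,0): Delta=0.0000 Bond=0.0000
(2,1): Delta=2.0597 Bond=-37.9283
(2,2): Delta=1.0000 Bond=0.0000
V0=35.9740

The replicating-portfolio and risk-neutral prices coincide; use p* = (1.36−0.71)/(1.38−0.71) = 0.9701 for the latter.
Terminal payoffs: V(3,0)=0.0000, V(3,1)=0.0000, V(3,2)=48.6765, V(3,3)=94.6106
  t=2,j=0: stock 18.1476 → up 25.0437 (V=0.0000), down 12.8848 (V=0.0000). Price 0.0000; hedge Δ=0.0000, bond B=0.0000.
  t=2,j=1: stock 35.2728 → up 48.6765 (V=48.6765), down 25.0437 (V=0.0000). Price 34.7231; hedge Δ=2.0597, bond B=-37.9283.
  t=2,j=2: stock 68.5584 → up 94.6106 (V=94.6106), down 48.6765 (V=48.6765). Price 68.5584; hedge Δ=1.0000, bond B=0.0000.
  t=1,j=0: stock 25.5600 → up 35.2728 (V=34.7231), down 18.1476 (V=0.0000). Price 24.7696; hedge Δ=2.0276, bond B=-27.0560.
  t=1,j=1: stock 49.6800 → up 68.5584 (V=68.5584), down 35.2728 (V=34.7231). Price 49.6679; hedge Δ=1.0165, bond B=-0.8325.
  t=0,j=0: stock 36.0000 → up 49.6800 (V=49.6679), down 25.5600 (V=24.7696). Price 35.9740; hedge Δ=1.0323, bond B=-1.1877.
Root portfolio cost Δ·36+B reproduces V0=35.9740.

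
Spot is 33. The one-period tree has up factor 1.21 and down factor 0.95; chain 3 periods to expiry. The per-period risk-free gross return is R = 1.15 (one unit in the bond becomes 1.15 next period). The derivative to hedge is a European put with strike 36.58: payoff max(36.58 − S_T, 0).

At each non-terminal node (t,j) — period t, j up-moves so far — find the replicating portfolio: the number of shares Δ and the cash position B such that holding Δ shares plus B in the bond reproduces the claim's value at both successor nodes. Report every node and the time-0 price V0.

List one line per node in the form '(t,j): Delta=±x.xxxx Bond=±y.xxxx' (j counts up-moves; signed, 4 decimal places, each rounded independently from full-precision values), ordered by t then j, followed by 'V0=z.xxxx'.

(0,0): Delta=-0.0533 Bond=1.8710
(1,0): Delta=-0.2352 Bond=7.8533
(1,1): Delta=-0.0105 Bond=0.4411
(2,0): Delta=-1.0000 Bond=31.8087
(2,1): Delta=-0.0551 Bond=2.1981
(2,2): Delta=0.0000 Bond=0.0000
V0=0.1109

Since d<R<u, set p* = (R−d)/(u−d) = 0.7692; price each node as the discounted p*-expectation of its children.
Payoff layer (t=3): V(3,0)=8.2866, V(3,1)=0.5432, V(3,2)=0.0000, V(3,3)=0.0000
Node (2,0) S=29.7825: V=(p*·0.5432+(1−p*)·8.2866)/1.15=2.0262; Δ=(0.5432−8.2866)/(36.0368−28.2934)=-1.0000; B=V−Δ·S=31.8087
Node (2,1) S=37.9335: V=(p*·0.0000+(1−p*)·0.5432)/1.15=0.1090; Δ=(0.0000−0.5432)/(45.8995−36.0368)=-0.0551; B=V−Δ·S=2.1981
Node (2,2) S=48.3153: V=(p*·0.0000+(1−p*)·0.0000)/1.15=0.0000; Δ=(0.0000−0.0000)/(58.4615−45.8995)=0.0000; B=V−Δ·S=0.0000
Node (1,0) S=31.3500: V=(p*·0.1090+(1−p*)·2.0262)/1.15=0.4795; Δ=(0.1090−2.0262)/(37.9335−29.7825)=-0.2352; B=V−Δ·S=7.8533
Node (1,1) S=39.9300: V=(p*·0.0000+(1−p*)·0.1090)/1.15=0.0219; Δ=(0.0000−0.1090)/(48.3153−37.9335)=-0.0105; B=V−Δ·S=0.4411
Node (0,0) S=33.0000: V=(p*·0.0219+(1−p*)·0.4795)/1.15=0.1109; Δ=(0.0219−0.4795)/(39.9300−31.3500)=-0.0533; B=V−Δ·S=1.8710
Root portfolio cost Δ·33+B reproduces V0=0.1109.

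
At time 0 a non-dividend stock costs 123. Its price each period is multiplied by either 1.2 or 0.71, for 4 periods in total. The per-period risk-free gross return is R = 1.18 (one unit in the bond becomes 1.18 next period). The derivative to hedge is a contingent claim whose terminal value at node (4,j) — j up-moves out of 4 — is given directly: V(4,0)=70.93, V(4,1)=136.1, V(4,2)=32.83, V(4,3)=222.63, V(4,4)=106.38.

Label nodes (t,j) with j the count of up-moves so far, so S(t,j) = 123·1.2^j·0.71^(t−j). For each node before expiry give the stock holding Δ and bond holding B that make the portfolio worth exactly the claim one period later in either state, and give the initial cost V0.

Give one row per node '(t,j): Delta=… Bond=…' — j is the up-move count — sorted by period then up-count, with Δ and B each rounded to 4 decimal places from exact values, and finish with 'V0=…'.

(0,0): Delta=-0.8250 Bond=164.6395
(1,0): Delta=2.7968 Bond=-122.0215
(1,1): Delta=-0.9162 Bond=207.7340
(2,0): Delta=-2.6888 Bond=196.1464
(2,1): Delta=2.9350 Bond=-158.4591
(2,2): Delta=-1.0132 Bond=262.3000
(3,0): Delta=3.0211 Bond=-19.9153
(3,1): Delta=-2.8325 Bond=242.1493
(3,2): Delta=3.0802 Bond=-205.2426
(3,3): Delta=-1.1162 Bond=331.4185
V0=63.1637

The replicating-portfolio and risk-neutral prices coincide; use p* = (1.18−0.71)/(1.2−0.71) = 0.9592 for the latter.
Terminal payoffs: V(4,0)=70.9300, V(4,1)=136.1000, V(4,2)=32.8300, V(4,3)=222.6300, V(4,4)=106.3800
Node (3,0) S=44.0231: V=(p*·136.1000+(1−p*)·70.9300)/1.18=113.0847; Δ=(136.1000−70.9300)/(52.8277−31.2564)=3.0211; B=V−Δ·S=-19.9153
Node (3,1) S=74.4052: V=(p*·32.8300+(1−p*)·136.1000)/1.18=31.3942; Δ=(32.8300−136.1000)/(89.2862−52.8277)=-2.8325; B=V−Δ·S=242.1493
Node (3,2) S=125.7552: V=(p*·222.6300+(1−p*)·32.8300)/1.18=182.1043; Δ=(222.6300−32.8300)/(150.9062−89.2862)=3.0802; B=V−Δ·S=-205.2426
Node (3,3) S=212.5440: V=(p*·106.3800+(1−p*)·222.6300)/1.18=94.1736; Δ=(106.3800−222.6300)/(255.0528−150.9062)=-1.1162; B=V−Δ·S=331.4185
Node (2,0) S=62.0043: V=(p*·31.3942+(1−p*)·113.0847)/1.18=29.4309; Δ=(31.3942−113.0847)/(74.4052−44.0231)=-2.6888; B=V−Δ·S=196.1464
Node (2,1) S=104.7960: V=(p*·182.1043+(1−p*)·31.3942)/1.18=149.1126; Δ=(182.1043−31.3942)/(125.7552−74.4052)=2.9350; B=V−Δ·S=-158.4591
Node (2,2) S=177.1200: V=(p*·94.1736+(1−p*)·182.1043)/1.18=82.8497; Δ=(94.1736−182.1043)/(212.5440−125.7552)=-1.0132; B=V−Δ·S=262.3000
Node (1,0) S=87.3300: V=(p*·149.1126+(1−p*)·29.4309)/1.18=122.2268; Δ=(149.1126−29.4309)/(104.7960−62.0043)=2.7968; B=V−Δ·S=-122.0215
Node (1,1) S=147.6000: V=(p*·82.8497+(1−p*)·149.1126)/1.18=72.5037; Δ=(82.8497−149.1126)/(177.1200−104.7960)=-0.9162; B=V−Δ·S=207.7340
Node (0,0) S=123.0000: V=(p*·72.5037+(1−p*)·122.2268)/1.18=63.1637; Δ=(72.5037−122.2268)/(147.6000−87.3300)=-0.8250; B=V−Δ·S=164.6395
Check: Δ(0,0)·S0 + B(0,0) = 63.1637 = V0.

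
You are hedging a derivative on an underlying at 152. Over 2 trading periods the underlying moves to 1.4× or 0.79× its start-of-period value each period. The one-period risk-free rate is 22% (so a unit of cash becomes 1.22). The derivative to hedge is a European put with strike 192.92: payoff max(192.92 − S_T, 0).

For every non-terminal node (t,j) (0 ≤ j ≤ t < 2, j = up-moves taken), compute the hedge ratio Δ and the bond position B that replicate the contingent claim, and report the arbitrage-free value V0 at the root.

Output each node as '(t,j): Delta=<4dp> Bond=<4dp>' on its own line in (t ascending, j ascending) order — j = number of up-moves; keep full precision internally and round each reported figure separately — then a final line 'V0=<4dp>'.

(0,0): Delta=-0.3457 Bond=65.2128
(1,0): Delta=-1.0000 Bond=158.1311
(1,1): Delta=-0.1911 Bond=46.6692
V0=12.6704

The replicating-portfolio and risk-neutral prices coincide; use p* = (1.22−0.79)/(1.4−0.79) = 0.7049 for the latter.
At expiry t=2: V(2,0)=98.0568, V(2,1)=24.8080, V(2,2)=0.0000
Node (1,0) S=120.0800: V=(p*·24.8080+(1−p*)·98.0568)/1.22=38.0511; Δ=(24.8080−98.0568)/(168.1120−94.8632)=-1.0000; B=V−Δ·S=158.1311
Node (1,1) S=212.8000: V=(p*·0.0000+(1−p*)·24.8080)/1.22=6.0003; Δ=(0.0000−24.8080)/(297.9200−168.1120)=-0.1911; B=V−Δ·S=46.6692
Node (0,0) S=152.0000: V=(p*·6.0003+(1−p*)·38.0511)/1.22=12.6704; Δ=(6.0003−38.0511)/(212.8000−120.0800)=-0.3457; B=V−Δ·S=65.2128
Check: Δ(0,0)·S0 + B(0,0) = 12.6704 = V0.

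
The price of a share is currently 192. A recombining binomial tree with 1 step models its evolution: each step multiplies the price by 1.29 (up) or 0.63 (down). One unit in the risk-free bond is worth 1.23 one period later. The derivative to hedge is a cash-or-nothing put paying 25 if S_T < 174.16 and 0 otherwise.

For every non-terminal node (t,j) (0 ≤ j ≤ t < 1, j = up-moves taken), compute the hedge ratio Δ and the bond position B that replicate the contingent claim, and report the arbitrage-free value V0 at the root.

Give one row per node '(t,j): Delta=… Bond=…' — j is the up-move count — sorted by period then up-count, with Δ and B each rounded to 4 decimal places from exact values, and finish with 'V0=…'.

(0,0): Delta=-0.1973 Bond=39.7265
V0=1.8477

Under the risk-neutral measure, an up-move has probability p* = (R−d)/(u−d) = 0.9091 and values discount at R = 1.23.
At expiry t=1: V(1,0)=25.0000, V(1,1)=0.0000
(0,0): S=192.0000. Δ = (V_up−V_dn)/(S_up−S_dn) = (0.0000−25.0000)/(247.6800−120.9600) = -0.1973. V = [p*·0.0000 + (1−p*)·25.0000]/1.23 = 1.8477. B = V − Δ·S = 39.7265.
Each (Δ,B) replicates both successor values, so the strategy is self-financing and V0 is arbitrage-free.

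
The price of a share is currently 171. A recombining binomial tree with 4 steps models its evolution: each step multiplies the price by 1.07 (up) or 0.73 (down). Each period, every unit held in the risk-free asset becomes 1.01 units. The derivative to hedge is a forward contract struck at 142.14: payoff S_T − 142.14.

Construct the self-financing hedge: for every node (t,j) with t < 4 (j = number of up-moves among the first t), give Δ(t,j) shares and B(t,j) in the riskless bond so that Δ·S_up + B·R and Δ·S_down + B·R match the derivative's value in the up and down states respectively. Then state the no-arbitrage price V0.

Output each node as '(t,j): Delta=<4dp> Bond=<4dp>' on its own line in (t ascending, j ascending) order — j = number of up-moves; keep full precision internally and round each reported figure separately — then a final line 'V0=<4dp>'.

Since d<R<u, set p* = (R−d)/(u−d) = 0.8235; price each node as the discounted p*-expectation of its children.
Payoff layer (t=4): V(4,0)=-93.5790, V(4,1)=-70.9616, V(4,2)=-37.8100, V(4,3)=10.7821, V(4,4)=82.0061
Node (3,0) S=66.5219: V=(p*·-70.9616+(1−p*)·-93.5790)/1.01=-74.2108; Δ=(-70.9616−-93.5790)/(71.1784−48.5610)=1.0000; B=V−Δ·S=-140.7327
Node (3,1) S=97.5047: V=(p*·-37.8100+(1−p*)·-70.9616)/1.01=-43.2280; Δ=(-37.8100−-70.9616)/(104.3300−71.1784)=1.0000; B=V−Δ·S=-140.7327
Node (3,2) S=142.9179: V=(p*·10.7821+(1−p*)·-37.8100)/1.01=2.1852; Δ=(10.7821−-37.8100)/(152.9221−104.3300)=1.0000; B=V−Δ·S=-140.7327
Node (3,3) S=209.4824: V=(p*·82.0061+(1−p*)·10.7821)/1.01=68.7497; Δ=(82.0061−10.7821)/(224.1461−152.9221)=1.0000; B=V−Δ·S=-140.7327
Node (2,0) S=91.1259: V=(p*·-43.2280+(1−p*)·-74.2108)/1.01=-48.2134; Δ=(-43.2280−-74.2108)/(97.5047−66.5219)=1.0000; B=V−Δ·S=-139.3393
Node (2,1) S=133.5681: V=(p*·2.1852+(1−p*)·-43.2280)/1.01=-5.7712; Δ=(2.1852−-43.2280)/(142.9179−97.5047)=1.0000; B=V−Δ·S=-139.3393
Node (2,2) S=195.7779: V=(p*·68.7497+(1−p*)·2.1852)/1.01=56.4386; Δ=(68.7497−2.1852)/(209.4824−142.9179)=1.0000; B=V−Δ·S=-139.3393
Node (1,0) S=124.8300: V=(p*·-5.7712+(1−p*)·-48.2134)/1.01=-13.1297; Δ=(-5.7712−-48.2134)/(133.5681−91.1259)=1.0000; B=V−Δ·S=-137.9597
Node (1,1) S=182.9700: V=(p*·56.4386+(1−p*)·-5.7712)/1.01=45.0103; Δ=(56.4386−-5.7712)/(195.7779−133.5681)=1.0000; B=V−Δ·S=-137.9597
Node (0,0) S=171.0000: V=(p*·45.0103+(1−p*)·-13.1297)/1.01=34.4063; Δ=(45.0103−-13.1297)/(182.9700−124.8300)=1.0000; B=V−Δ·S=-136.5937
Root portfolio cost Δ·171+B reproduces V0=34.4063.

(0,0): Delta=1.0000 Bond=-136.5937
(1,0): Delta=1.0000 Bond=-137.9597
(1,1): Delta=1.0000 Bond=-137.9597
(2,0): Delta=1.0000 Bond=-139.3393
(2,1): Delta=1.0000 Bond=-139.3393
(2,2): Delta=1.0000 Bond=-139.3393
(3,0): Delta=1.0000 Bond=-140.7327
(3,1): Delta=1.0000 Bond=-140.7327
(3,2): Delta=1.0000 Bond=-140.7327
(3,3): Delta=1.0000 Bond=-140.7327
V0=34.4063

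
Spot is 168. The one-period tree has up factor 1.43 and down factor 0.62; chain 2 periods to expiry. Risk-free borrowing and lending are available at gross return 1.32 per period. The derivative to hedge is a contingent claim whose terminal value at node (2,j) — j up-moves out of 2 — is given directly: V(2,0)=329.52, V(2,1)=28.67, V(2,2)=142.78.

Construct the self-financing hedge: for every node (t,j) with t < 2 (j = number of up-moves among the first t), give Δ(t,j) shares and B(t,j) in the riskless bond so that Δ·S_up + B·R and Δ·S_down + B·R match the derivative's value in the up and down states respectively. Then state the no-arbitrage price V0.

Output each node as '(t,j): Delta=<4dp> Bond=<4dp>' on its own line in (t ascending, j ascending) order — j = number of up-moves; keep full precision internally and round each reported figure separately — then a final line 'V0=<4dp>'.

(0,0): Delta=0.3215 Bond=14.5298
(1,0): Delta=-3.5659 Bond=424.0911
(1,1): Delta=0.5864 Bond=-44.4496
V0=68.5491

Under the risk-neutral measure, an up-move has probability p* = (R−d)/(u−d) = 0.8642 and values discount at R = 1.32.
At expiry t=2: V(2,0)=329.5200, V(2,1)=28.6700, V(2,2)=142.7800
Node (1,0) S=104.1600: V=(p*·28.6700+(1−p*)·329.5200)/1.32=52.6713; Δ=(28.6700−329.5200)/(148.9488−64.5792)=-3.5659; B=V−Δ·S=424.0911
Node (1,1) S=240.2400: V=(p*·142.7800+(1−p*)·28.6700)/1.32=96.4270; Δ=(142.7800−28.6700)/(343.5432−148.9488)=0.5864; B=V−Δ·S=-44.4496
Node (0,0) S=168.0000: V=(p*·96.4270+(1−p*)·52.6713)/1.32=68.5491; Δ=(96.4270−52.6713)/(240.2400−104.1600)=0.3215; B=V−Δ·S=14.5298
Check: Δ(0,0)·S0 + B(0,0) = 68.5491 = V0.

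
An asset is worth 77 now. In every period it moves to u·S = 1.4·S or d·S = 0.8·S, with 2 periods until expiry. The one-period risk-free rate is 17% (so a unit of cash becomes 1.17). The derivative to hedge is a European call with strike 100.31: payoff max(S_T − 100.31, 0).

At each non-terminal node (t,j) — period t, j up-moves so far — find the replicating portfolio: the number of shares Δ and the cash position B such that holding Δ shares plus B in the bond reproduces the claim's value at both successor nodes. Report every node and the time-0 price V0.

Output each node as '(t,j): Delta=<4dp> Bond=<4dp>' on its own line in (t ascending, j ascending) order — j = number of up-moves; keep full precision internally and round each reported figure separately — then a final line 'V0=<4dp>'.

(0,0): Delta=0.5774 Bond=-30.3986
(1,0): Delta=0.0000 Bond=0.0000
(1,1): Delta=0.7825 Bond=-57.6752
V0=14.0594

Risk-neutral probability p* = (R−d)/(u−d) = (1.17−0.8)/(1.4−0.8) = 0.6167.
At expiry t=2: V(2,0)=0.0000, V(2,1)=0.0000, V(2,2)=50.6100
(1,0): S=61.6000. Δ = (V_up−V_dn)/(S_up−S_dn) = (0.0000−0.0000)/(86.2400−49.2800) = 0.0000. V = [p*·0.0000 + (1−p*)·0.0000]/1.17 = 0.0000. B = V − Δ·S = 0.0000.
(1,1): S=107.8000. Δ = (V_up−V_dn)/(S_up−S_dn) = (50.6100−0.0000)/(150.9200−86.2400) = 0.7825. V = [p*·50.6100 + (1−p*)·0.0000]/1.17 = 26.6748. B = V − Δ·S = -57.6752.
(0,0): S=77.0000. Δ = (V_up−V_dn)/(S_up−S_dn) = (26.6748−0.0000)/(107.8000−61.6000) = 0.5774. V = [p*·26.6748 + (1−p*)·0.0000]/1.17 = 14.0594. B = V − Δ·S = -30.3986.
Check: Δ(0,0)·S0 + B(0,0) = 14.0594 = V0.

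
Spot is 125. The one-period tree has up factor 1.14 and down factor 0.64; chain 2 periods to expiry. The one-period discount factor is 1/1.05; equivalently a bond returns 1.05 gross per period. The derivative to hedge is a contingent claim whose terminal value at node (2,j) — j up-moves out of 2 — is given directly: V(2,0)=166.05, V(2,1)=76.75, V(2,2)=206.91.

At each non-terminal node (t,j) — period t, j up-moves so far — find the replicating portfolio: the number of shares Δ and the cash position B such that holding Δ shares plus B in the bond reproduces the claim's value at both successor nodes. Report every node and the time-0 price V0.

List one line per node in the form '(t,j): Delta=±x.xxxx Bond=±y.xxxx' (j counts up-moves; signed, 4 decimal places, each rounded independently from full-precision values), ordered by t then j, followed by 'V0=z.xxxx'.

No-arbitrage ⇒ martingale measure with p* = (R−d)/(u−d) = 0.8200.
Terminal payoffs: V(2,0)=166.0500, V(2,1)=76.7500, V(2,2)=206.9100
(1,0): S=80.0000. Δ = (V_up−V_dn)/(S_up−S_dn) = (76.7500−166.0500)/(91.2000−51.2000) = -2.2325. V = [p*·76.7500 + (1−p*)·166.0500]/1.05 = 88.4038. B = V − Δ·S = 267.0038.
(1,1): S=142.5000. Δ = (V_up−V_dn)/(S_up−S_dn) = (206.9100−76.7500)/(162.4500−91.2000) = 1.8268. V = [p*·206.9100 + (1−p*)·76.7500]/1.05 = 174.7440. B = V − Δ·S = -85.5760.
(0,0): S=125.0000. Δ = (V_up−V_dn)/(S_up−S_dn) = (174.7440−88.4038)/(142.5000−80.0000) = 1.3814. V = [p*·174.7440 + (1−p*)·88.4038]/1.05 = 151.6217. B = V − Δ·S = -21.0587.
Check: Δ(0,0)·S0 + B(0,0) = 151.6217 = V0.

(0,0): Delta=1.3814 Bond=-21.0587
(1,0): Delta=-2.2325 Bond=267.0038
(1,1): Delta=1.8268 Bond=-85.5760
V0=151.6217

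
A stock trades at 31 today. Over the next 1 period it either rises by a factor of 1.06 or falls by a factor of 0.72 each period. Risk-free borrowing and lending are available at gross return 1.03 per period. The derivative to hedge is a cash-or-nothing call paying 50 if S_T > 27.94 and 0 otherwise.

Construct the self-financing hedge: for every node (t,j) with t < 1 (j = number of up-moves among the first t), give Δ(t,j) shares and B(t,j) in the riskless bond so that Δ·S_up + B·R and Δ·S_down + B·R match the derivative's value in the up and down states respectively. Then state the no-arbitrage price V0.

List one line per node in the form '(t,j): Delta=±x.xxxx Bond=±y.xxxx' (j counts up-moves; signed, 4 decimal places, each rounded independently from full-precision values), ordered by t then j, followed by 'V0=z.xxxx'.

(0,0): Delta=4.7438 Bond=-102.7984
V0=44.2604

Since d<R<u, set p* = (R−d)/(u−d) = 0.9118; price each node as the discounted p*-expectation of its children.
Terminal values V(1,·): V(1,0)=0.0000, V(1,1)=50.0000
  t=0,j=0: stock 31.0000 → up 32.8600 (V=50.0000), down 22.3200 (V=0.0000). Price 44.2604; hedge Δ=4.7438, bond B=-102.7984.
Self-financing check: at every node Δ·S+B equals the discounted successor values.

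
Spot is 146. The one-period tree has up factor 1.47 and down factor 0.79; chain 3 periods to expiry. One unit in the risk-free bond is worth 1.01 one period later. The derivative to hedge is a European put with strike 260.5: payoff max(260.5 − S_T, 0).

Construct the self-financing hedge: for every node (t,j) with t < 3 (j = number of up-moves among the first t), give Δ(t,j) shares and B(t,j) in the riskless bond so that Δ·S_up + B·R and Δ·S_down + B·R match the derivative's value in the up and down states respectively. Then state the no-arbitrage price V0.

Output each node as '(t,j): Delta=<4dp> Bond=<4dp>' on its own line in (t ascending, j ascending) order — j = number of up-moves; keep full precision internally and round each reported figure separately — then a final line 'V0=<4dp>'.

(0,0): Delta=-0.7899 Bond=228.8471
(1,0): Delta=-1.0000 Bond=255.3671
(1,1): Delta=-0.5538 Bond=180.4696
(2,0): Delta=-1.0000 Bond=257.9208
(2,1): Delta=-1.0000 Bond=257.9208
(2,2): Delta=-0.0525 Bond=24.1043
V0=113.5199

Since d<R<u, set p* = (R−d)/(u−d) = 0.3235; price each node as the discounted p*-expectation of its children.
Terminal values V(3,·): V(3,0)=188.5163, V(3,1)=126.5557, V(3,2)=11.2618, V(3,3)=0.0000
  t=2,j=0: stock 91.1186 → up 133.9443 (V=126.5557), down 71.9837 (V=188.5163). Price 166.8022; hedge Δ=-1.0000, bond B=257.9208.
  t=2,j=1: stock 169.5498 → up 249.2382 (V=11.2618), down 133.9443 (V=126.5557). Price 88.3710; hedge Δ=-1.0000, bond B=257.9208.
  t=2,j=2: stock 315.4914 → up 463.7724 (V=0.0000), down 249.2382 (V=11.2618). Price 7.5428; hedge Δ=-0.0525, bond B=24.1043.
  t=1,j=0: stock 115.3400 → up 169.5498 (V=88.3710), down 91.1186 (V=166.8022). Price 140.0271; hedge Δ=-1.0000, bond B=255.3671.
  t=1,j=1: stock 214.6200 → up 315.4914 (V=7.5428), down 169.5498 (V=88.3710). Price 61.6047; hedge Δ=-0.5538, bond B=180.4696.
  t=0,j=0: stock 146.0000 → up 214.6200 (V=61.6047), down 115.3400 (V=140.0271). Price 113.5199; hedge Δ=-0.7899, bond B=228.8471.
The time-0 hedge costs 113.5199, which is the no-arbitrage price.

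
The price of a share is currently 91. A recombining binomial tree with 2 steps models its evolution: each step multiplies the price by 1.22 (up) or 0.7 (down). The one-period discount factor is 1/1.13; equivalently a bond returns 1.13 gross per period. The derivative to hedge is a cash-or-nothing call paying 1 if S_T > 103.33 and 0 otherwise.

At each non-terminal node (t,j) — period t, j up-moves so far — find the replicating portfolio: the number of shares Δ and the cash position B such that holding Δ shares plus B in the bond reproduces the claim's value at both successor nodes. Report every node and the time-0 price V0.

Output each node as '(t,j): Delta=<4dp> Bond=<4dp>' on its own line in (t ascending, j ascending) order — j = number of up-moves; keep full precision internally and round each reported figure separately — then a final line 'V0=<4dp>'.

Since d<R<u, set p* = (R−d)/(u−d) = 0.8269; price each node as the discounted p*-expectation of its children.
At expiry t=2: V(2,0)=0.0000, V(2,1)=0.0000, V(2,2)=1.0000
Node (1,0) S=63.7000: V=(p*·0.0000+(1−p*)·0.0000)/1.13=0.0000; Δ=(0.0000−0.0000)/(77.7140−44.5900)=0.0000; B=V−Δ·S=0.0000
Node (1,1) S=111.0200: V=(p*·1.0000+(1−p*)·0.0000)/1.13=0.7318; Δ=(1.0000−0.0000)/(135.4444−77.7140)=0.0173; B=V−Δ·S=-1.1913
Node (0,0) S=91.0000: V=(p*·0.7318+(1−p*)·0.0000)/1.13=0.5355; Δ=(0.7318−0.0000)/(111.0200−63.7000)=0.0155; B=V−Δ·S=-0.8718
Check: Δ(0,0)·S0 + B(0,0) = 0.5355 = V0.

(0,0): Delta=0.0155 Bond=-0.8718
(1,0): Delta=0.0000 Bond=0.0000
(1,1): Delta=0.0173 Bond=-1.1913
V0=0.5355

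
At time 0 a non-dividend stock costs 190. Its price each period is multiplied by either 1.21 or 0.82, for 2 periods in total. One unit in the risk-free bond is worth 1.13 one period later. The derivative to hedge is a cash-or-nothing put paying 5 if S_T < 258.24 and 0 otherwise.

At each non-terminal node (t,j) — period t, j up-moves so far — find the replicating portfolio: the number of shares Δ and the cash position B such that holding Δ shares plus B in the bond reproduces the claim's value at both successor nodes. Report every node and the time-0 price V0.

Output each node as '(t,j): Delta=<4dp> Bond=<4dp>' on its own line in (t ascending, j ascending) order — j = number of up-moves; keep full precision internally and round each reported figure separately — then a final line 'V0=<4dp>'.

(0,0): Delta=-0.0475 Bond=10.4600
(1,0): Delta=0.0000 Bond=4.4248
(1,1): Delta=-0.0558 Bond=13.7282
V0=1.4417

Risk-neutral probability p* = (R−d)/(u−d) = (1.13−0.82)/(1.21−0.82) = 0.7949.
Terminal values V(2,·): V(2,0)=5.0000, V(2,1)=5.0000, V(2,2)=0.0000
(1,0): S=155.8000. Δ = (V_up−V_dn)/(S_up−S_dn) = (5.0000−5.0000)/(188.5180−127.7560) = 0.0000. V = [p*·5.0000 + (1−p*)·5.0000]/1.13 = 4.4248. B = V − Δ·S = 4.4248.
(1,1): S=229.9000. Δ = (V_up−V_dn)/(S_up−S_dn) = (0.0000−5.0000)/(278.1790−188.5180) = -0.0558. V = [p*·0.0000 + (1−p*)·5.0000]/1.13 = 0.9076. B = V − Δ·S = 13.7282.
(0,0): S=190.0000. Δ = (V_up−V_dn)/(S_up−S_dn) = (0.9076−4.4248)/(229.9000−155.8000) = -0.0475. V = [p*·0.9076 + (1−p*)·4.4248]/1.13 = 1.4417. B = V − Δ·S = 10.4600.
Each (Δ,B) replicates both successor values, so the strategy is self-financing and V0 is arbitrage-free.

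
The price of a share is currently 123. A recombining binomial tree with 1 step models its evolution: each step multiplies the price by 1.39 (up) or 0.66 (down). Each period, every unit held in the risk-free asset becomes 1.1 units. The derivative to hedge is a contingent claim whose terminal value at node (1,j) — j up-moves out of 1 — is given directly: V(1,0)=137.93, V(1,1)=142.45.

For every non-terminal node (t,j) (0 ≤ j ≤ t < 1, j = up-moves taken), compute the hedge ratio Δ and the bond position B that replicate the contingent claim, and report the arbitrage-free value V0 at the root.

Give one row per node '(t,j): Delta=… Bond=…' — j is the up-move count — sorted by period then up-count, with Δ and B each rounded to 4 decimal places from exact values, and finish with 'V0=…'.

Since d<R<u, set p* = (R−d)/(u−d) = 0.6027; price each node as the discounted p*-expectation of its children.
Terminal values V(1,·): V(1,0)=137.9300, V(1,1)=142.4500
  t=0,j=0: stock 123.0000 → up 170.9700 (V=142.4500), down 81.1800 (V=137.9300). Price 127.8676; hedge Δ=0.0503, bond B=121.6758.
The time-0 hedge costs 127.8676, which is the no-arbitrage price.

(0,0): Delta=0.0503 Bond=121.6758
V0=127.8676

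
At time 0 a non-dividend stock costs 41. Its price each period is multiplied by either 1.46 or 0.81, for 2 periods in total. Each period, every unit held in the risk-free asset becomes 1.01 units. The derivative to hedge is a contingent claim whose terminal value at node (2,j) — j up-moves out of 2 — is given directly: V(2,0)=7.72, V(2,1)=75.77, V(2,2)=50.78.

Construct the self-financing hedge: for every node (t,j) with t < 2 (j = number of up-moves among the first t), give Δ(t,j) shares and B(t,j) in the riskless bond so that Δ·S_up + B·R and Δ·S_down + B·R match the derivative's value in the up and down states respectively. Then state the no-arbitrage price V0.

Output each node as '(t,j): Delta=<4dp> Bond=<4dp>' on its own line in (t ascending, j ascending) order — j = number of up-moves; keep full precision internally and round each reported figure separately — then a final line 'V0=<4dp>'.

(0,0): Delta=1.4646 Bond=-20.0645
(1,0): Delta=3.1524 Bond=-76.3176
(1,1): Delta=-0.6423 Bond=105.8529
V0=39.9847

Since d<R<u, set p* = (R−d)/(u−d) = 0.3077; price each node as the discounted p*-expectation of its children.
Terminal values V(2,·): V(2,0)=7.7200, V(2,1)=75.7700, V(2,2)=50.7800
(1,0): S=33.2100. Δ = (V_up−V_dn)/(S_up−S_dn) = (75.7700−7.7200)/(48.4866−26.9001) = 3.1524. V = [p*·75.7700 + (1−p*)·7.7200]/1.01 = 28.3747. B = V − Δ·S = -76.3176.
(1,1): S=59.8600. Δ = (V_up−V_dn)/(S_up−S_dn) = (50.7800−75.7700)/(87.3956−48.4866) = -0.6423. V = [p*·50.7800 + (1−p*)·75.7700]/1.01 = 67.4067. B = V − Δ·S = 105.8529.
(0,0): S=41.0000. Δ = (V_up−V_dn)/(S_up−S_dn) = (67.4067−28.3747)/(59.8600−33.2100) = 1.4646. V = [p*·67.4067 + (1−p*)·28.3747]/1.01 = 39.9847. B = V − Δ·S = -20.0645.
Each (Δ,B) replicates both successor values, so the strategy is self-financing and V0 is arbitrage-free.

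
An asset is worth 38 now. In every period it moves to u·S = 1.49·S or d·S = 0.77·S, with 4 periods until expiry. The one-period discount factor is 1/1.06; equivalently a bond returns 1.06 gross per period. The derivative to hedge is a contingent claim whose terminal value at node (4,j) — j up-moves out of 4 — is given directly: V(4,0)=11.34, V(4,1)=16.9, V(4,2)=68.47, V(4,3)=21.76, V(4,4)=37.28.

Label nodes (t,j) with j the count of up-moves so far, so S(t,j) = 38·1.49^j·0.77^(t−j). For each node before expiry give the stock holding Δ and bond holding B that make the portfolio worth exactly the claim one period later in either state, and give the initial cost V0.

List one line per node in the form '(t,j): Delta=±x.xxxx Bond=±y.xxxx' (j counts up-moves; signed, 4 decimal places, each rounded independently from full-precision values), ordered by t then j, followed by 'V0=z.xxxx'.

No-arbitrage ⇒ martingale measure with p* = (R−d)/(u−d) = 0.4028.
At expiry t=4: V(4,0)=11.3400, V(4,1)=16.9000, V(4,2)=68.4700, V(4,3)=21.7600, V(4,4)=37.2800
  t=3,j=0: stock 17.3483 → up 25.8489 (V=16.9000), down 13.3582 (V=11.3400). Price 12.8108; hedge Δ=0.4451, bond B=5.0886.
  t=3,j=1: stock 33.5700 → up 50.0193 (V=68.4700), down 25.8489 (V=16.9000). Price 35.5389; hedge Δ=2.1336, bond B=-36.0861.
  t=3,j=2: stock 64.9601 → up 96.7906 (V=21.7600), down 50.0193 (V=68.4700). Price 46.8455; hedge Δ=-0.9987, bond B=111.7205.
  t=3,j=3: stock 125.7021 → up 187.2961 (V=37.2800), down 96.7906 (V=21.7600). Price 26.4256; hedge Δ=0.1715, bond B=4.8700.
  t=2,j=0: stock 22.5302 → up 33.5700 (V=35.5389), down 17.3483 (V=12.8108). Price 20.7219; hedge Δ=1.4011, bond B=-10.8450.
  t=2,j=1: stock 43.5974 → up 64.9601 (V=46.8455), down 33.5700 (V=35.5389). Price 37.8236; hedge Δ=0.3602, bond B=22.1199.
  t=2,j=2: stock 84.3638 → up 125.7021 (V=26.4256), down 64.9601 (V=46.8455). Price 36.4347; hedge Δ=-0.3362, bond B=64.7958.
  t=1,j=0: stock 29.2600 → up 43.5974 (V=37.8236), down 22.5302 (V=20.7219). Price 26.0472; hedge Δ=0.8118, bond B=2.2949.
  t=1,j=1: stock 56.6200 → up 84.3638 (V=36.4347), down 43.5974 (V=37.8236). Price 35.1549; hedge Δ=-0.0341, bond B=37.0838.
  t=0,j=0: stock 38.0000 → up 56.6200 (V=35.1549), down 29.2600 (V=26.0472). Price 28.0336; hedge Δ=0.3329, bond B=15.3840.
The time-0 hedge costs 28.0336, which is the no-arbitrage price.

(0,0): Delta=0.3329 Bond=15.3840
(1,0): Delta=0.8118 Bond=2.2949
(1,1): Delta=-0.0341 Bond=37.0838
(2,0): Delta=1.4011 Bond=-10.8450
(2,1): Delta=0.3602 Bond=22.1199
(2,2): Delta=-0.3362 Bond=64.7958
(3,0): Delta=0.4451 Bond=5.0886
(3,1): Delta=2.1336 Bond=-36.0861
(3,2): Delta=-0.9987 Bond=111.7205
(3,3): Delta=0.1715 Bond=4.8700
V0=28.0336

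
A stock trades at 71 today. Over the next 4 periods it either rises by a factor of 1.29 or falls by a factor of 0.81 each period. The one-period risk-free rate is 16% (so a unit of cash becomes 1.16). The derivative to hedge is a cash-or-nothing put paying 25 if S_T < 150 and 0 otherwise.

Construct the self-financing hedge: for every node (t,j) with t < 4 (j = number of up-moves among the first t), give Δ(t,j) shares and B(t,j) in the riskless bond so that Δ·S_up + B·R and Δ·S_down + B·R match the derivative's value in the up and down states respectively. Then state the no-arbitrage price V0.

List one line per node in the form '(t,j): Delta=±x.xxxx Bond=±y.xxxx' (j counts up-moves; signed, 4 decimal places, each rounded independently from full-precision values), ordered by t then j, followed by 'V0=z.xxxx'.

No-arbitrage ⇒ martingale measure with p* = (R−d)/(u−d) = 0.7292.
At expiry t=4: V(4,0)=25.0000, V(4,1)=25.0000, V(4,2)=25.0000, V(4,3)=25.0000, V(4,4)=0.0000
  t=3,j=0: stock 37.7323 → up 48.6747 (V=25.0000), down 30.5632 (V=25.0000). Price 21.5517; hedge Δ=0.0000, bond B=21.5517.
  t=3,j=1: stock 60.0922 → up 77.5189 (V=25.0000), down 48.6747 (V=25.0000). Price 21.5517; hedge Δ=0.0000, bond B=21.5517.
  t=3,j=2: stock 95.7024 → up 123.4561 (V=25.0000), down 77.5189 (V=25.0000). Price 21.5517; hedge Δ=0.0000, bond B=21.5517.
  t=3,j=3: stock 152.4149 → up 196.6152 (V=0.0000), down 123.4561 (V=25.0000). Price 5.8369; hedge Δ=-0.3417, bond B=57.9203.
  t=2,j=0: stock 46.5831 → up 60.0922 (V=21.5517), down 37.7323 (V=21.5517). Price 18.5791; hedge Δ=0.0000, bond B=18.5791.
  t=2,j=1: stock 74.1879 → up 95.7024 (V=21.5517), down 60.0922 (V=21.5517). Price 18.5791; hedge Δ=0.0000, bond B=18.5791.
  t=2,j=2: stock 118.1511 → up 152.4149 (V=5.8369), down 95.7024 (V=21.5517). Price 8.7009; hedge Δ=-0.2771, bond B=41.4400.
  t=1,j=0: stock 57.5100 → up 74.1879 (V=18.5791), down 46.5831 (V=18.5791). Price 16.0164; hedge Δ=0.0000, bond B=16.0164.
  t=1,j=1: stock 91.5900 → up 118.1511 (V=8.7009), down 74.1879 (V=18.5791). Price 9.8071; hedge Δ=-0.2247, bond B=30.3867.
  t=0,j=0: stock 71.0000 → up 91.5900 (V=9.8071), down 57.5100 (V=16.0164). Price 9.9041; hedge Δ=-0.1822, bond B=22.8403.
Each (Δ,B) replicates both successor values, so the strategy is self-financing and V0 is arbitrage-free.

(0,0): Delta=-0.1822 Bond=22.8403
(1,0): Delta=0.0000 Bond=16.0164
(1,1): Delta=-0.2247 Bond=30.3867
(2,0): Delta=0.0000 Bond=18.5791
(2,1): Delta=0.0000 Bond=18.5791
(2,2): Delta=-0.2771 Bond=41.4400
(3,0): Delta=0.0000 Bond=21.5517
(3,1): Delta=0.0000 Bond=21.5517
(3,2): Delta=0.0000 Bond=21.5517
(3,3): Delta=-0.3417 Bond=57.9203
V0=9.9041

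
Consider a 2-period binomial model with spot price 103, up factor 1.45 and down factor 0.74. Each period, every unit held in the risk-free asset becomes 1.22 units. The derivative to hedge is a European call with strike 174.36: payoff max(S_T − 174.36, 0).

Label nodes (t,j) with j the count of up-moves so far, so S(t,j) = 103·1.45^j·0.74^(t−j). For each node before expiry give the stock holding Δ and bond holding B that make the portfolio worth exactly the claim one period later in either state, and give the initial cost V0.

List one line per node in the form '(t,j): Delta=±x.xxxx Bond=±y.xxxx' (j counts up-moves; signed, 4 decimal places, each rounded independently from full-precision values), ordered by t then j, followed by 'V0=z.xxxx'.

(0,0): Delta=0.3198 Bond=-19.9767
(1,0): Delta=0.0000 Bond=0.0000
(1,1): Delta=0.3979 Bond=-36.0496
V0=12.9578

Risk-neutral probability p* = (R−d)/(u−d) = (1.22−0.74)/(1.45−0.74) = 0.6761.
Terminal payoffs: V(2,0)=0.0000, V(2,1)=0.0000, V(2,2)=42.1975
  t=1,j=0: stock 76.2200 → up 110.5190 (V=0.0000), down 56.4028 (V=0.0000). Price 0.0000; hedge Δ=0.0000, bond B=0.0000.
  t=1,j=1: stock 149.3500 → up 216.5575 (V=42.1975), down 110.5190 (V=0.0000). Price 23.3835; hedge Δ=0.3979, bond B=-36.0496.
  t=0,j=0: stock 103.0000 → up 149.3500 (V=23.3835), down 76.2200 (V=0.0000). Price 12.9578; hedge Δ=0.3198, bond B=-19.9767.
Root portfolio cost Δ·103+B reproduces V0=12.9578.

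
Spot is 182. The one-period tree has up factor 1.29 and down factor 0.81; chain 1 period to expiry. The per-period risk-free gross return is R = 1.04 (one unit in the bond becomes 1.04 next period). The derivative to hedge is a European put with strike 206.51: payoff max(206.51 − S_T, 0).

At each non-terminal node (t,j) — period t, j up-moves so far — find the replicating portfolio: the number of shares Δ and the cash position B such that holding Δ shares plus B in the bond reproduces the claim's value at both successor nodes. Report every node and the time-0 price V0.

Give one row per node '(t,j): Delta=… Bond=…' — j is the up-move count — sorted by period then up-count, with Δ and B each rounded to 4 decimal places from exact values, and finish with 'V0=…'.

(0,0): Delta=-0.6764 Bond=152.6965
V0=29.5923

Since d<R<u, set p* = (R−d)/(u−d) = 0.4792; price each node as the discounted p*-expectation of its children.
Terminal payoffs: V(1,0)=59.0900, V(1,1)=0.0000
Node (0,0) S=182.0000: V=(p*·0.0000+(1−p*)·59.0900)/1.04=29.5923; Δ=(0.0000−59.0900)/(234.7800−147.4200)=-0.6764; B=V−Δ·S=152.6965
Root portfolio cost Δ·182+B reproduces V0=29.5923.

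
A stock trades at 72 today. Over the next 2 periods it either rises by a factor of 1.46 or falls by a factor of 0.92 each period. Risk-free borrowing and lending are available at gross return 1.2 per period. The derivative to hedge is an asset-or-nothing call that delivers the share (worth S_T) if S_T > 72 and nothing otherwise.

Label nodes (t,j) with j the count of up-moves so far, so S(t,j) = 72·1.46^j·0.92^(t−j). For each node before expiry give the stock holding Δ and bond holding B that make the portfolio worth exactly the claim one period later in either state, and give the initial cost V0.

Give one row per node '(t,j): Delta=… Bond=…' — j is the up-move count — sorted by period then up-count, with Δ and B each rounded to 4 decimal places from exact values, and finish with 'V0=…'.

(0,0): Delta=1.6289 Bond=-55.0915
(1,0): Delta=2.7037 Bond=-137.3049
(1,1): Delta=1.0000 Bond=0.0000
V0=62.1892

Risk-neutral probability p* = (R−d)/(u−d) = (1.2−0.92)/(1.46−0.92) = 0.5185.
Terminal payoffs: V(2,0)=0.0000, V(2,1)=96.7104, V(2,2)=153.4752
Node (1,0) S=66.2400: V=(p*·96.7104+(1−p*)·0.0000)/1.2=41.7884; Δ=(96.7104−0.0000)/(96.7104−60.9408)=2.7037; B=V−Δ·S=-137.3049
Node (1,1) S=105.1200: V=(p*·153.4752+(1−p*)·96.7104)/1.2=105.1200; Δ=(153.4752−96.7104)/(153.4752−96.7104)=1.0000; B=V−Δ·S=0.0000
Node (0,0) S=72.0000: V=(p*·105.1200+(1−p*)·41.7884)/1.2=62.1892; Δ=(105.1200−41.7884)/(105.1200−66.2400)=1.6289; B=V−Δ·S=-55.0915
Check: Δ(0,0)·S0 + B(0,0) = 62.1892 = V0.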